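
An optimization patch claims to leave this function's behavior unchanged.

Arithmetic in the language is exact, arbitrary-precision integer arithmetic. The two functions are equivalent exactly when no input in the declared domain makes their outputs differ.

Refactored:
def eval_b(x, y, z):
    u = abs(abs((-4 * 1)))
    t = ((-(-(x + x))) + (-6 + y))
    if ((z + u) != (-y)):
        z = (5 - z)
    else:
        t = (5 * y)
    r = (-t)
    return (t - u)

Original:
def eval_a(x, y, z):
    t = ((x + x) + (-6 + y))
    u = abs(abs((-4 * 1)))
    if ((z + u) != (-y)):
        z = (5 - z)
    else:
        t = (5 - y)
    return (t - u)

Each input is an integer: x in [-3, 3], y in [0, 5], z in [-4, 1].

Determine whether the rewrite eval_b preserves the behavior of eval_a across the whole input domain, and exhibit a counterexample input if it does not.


x=-3, y=0, z=-4 yields 1 from eval_a but -4 from eval_b.
verdict: not equivalent; witness: x=-3, y=0, z=-4


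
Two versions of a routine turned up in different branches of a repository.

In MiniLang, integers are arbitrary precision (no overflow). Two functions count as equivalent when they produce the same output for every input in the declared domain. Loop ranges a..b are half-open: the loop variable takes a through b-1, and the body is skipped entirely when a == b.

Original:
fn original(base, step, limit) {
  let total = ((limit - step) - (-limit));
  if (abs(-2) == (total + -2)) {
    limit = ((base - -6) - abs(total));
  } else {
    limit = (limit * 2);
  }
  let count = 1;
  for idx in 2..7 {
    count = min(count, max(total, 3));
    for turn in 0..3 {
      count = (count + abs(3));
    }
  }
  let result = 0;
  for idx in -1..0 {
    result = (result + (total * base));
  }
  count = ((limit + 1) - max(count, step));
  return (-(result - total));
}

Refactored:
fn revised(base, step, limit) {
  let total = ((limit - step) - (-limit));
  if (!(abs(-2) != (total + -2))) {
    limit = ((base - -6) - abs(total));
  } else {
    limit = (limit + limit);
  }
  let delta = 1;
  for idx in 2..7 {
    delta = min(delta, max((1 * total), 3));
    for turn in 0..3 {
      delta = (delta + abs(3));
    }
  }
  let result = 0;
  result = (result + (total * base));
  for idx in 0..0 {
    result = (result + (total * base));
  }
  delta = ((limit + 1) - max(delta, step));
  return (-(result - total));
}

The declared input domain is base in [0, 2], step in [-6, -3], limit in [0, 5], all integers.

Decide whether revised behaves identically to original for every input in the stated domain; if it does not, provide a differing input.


This is a faithful refactor — local variable names differ; also constant usage differs; also boolean connective usage differs; also loop structure differs; also comparison usage differs; also statement counts differ; also arithmetic usage differs, but the computed results match everywhere.
One worked example (base=0, step=-4, limit=5) — original: total := 14 | (abs(-2) == (total + -2)): false | limit := 10 | count := 1 | iter idx=2: | count := 1 | iter turn=0: | count := 4 | iter turn=1: | count := 7 | iter turn=2: | count := 10 | iter idx=3: | count := 10 | iter turn=0: | count := 13 | iter turn=1: | count := 16 | iter turn=2: | count := 19 | iter idx=4: | count := 14 | iter turn=0: | count := 17 | iter turn=1: | count := 20 | iter turn=2: | count := 23 | iter idx=5: | count := 14 | iter turn=0: | count := 17 | iter turn=1: | count := 20 | iter turn=2: | count := 23 | iter idx=6: | count := 14 | iter turn=0: | count := 17 | iter turn=1: | count := 20 | iter turn=2: | count := 23 | result := 0 | iter idx=-1: | result := 0 | count := -12 | result 14; revised: total := 14 | (!(abs(-2) != (total + -2))): false | limit := 10 | delta := 1 | iter idx=2: | delta := 1 | iter turn=0: | delta := 4 | iter turn=1: | delta := 7 | iter turn=2: | delta := 10 | iter idx=3: | delta := 10 | iter turn=0: | delta := 13 | iter turn=1: | delta := 16 | iter turn=2: | delta := 19 | iter idx=4: | delta := 14 | iter turn=0: | delta := 17 | iter turn=1: | delta := 20 | iter turn=2: | delta := 23 | iter idx=5: | delta := 14 | iter turn=0: | delta := 17 | iter turn=1: | delta := 20 | iter turn=2: | delta := 23 | iter idx=6: | delta := 14 | iter turn=0: | delta := 17 | iter turn=1: | delta := 20 | iter turn=2: | delta := 23 | result := 0 | result := 0 | loop over idx: empty range | delta := -12 | result 14; agreement on 14.
Sweeping the whole domain (72 inputs) finds no disagreement.
verdict: equivalent


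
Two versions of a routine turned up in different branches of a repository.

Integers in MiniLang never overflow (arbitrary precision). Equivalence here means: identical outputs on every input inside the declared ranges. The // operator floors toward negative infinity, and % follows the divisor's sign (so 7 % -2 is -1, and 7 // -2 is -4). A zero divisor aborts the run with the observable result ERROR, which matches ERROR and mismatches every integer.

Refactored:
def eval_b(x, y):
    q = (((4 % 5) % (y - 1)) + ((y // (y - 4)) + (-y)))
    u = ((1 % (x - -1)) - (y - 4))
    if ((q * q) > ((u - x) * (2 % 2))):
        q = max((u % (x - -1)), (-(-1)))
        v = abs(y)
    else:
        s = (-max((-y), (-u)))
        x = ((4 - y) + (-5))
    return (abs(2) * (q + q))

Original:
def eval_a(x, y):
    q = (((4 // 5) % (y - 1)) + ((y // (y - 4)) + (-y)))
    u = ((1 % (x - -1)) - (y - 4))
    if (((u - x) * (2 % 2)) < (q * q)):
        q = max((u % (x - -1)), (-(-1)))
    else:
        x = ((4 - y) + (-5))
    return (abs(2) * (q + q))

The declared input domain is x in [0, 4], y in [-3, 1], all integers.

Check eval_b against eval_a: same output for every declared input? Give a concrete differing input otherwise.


These are not equivalent — on x=0, y=-2 the outputs split (4 vs 0).
eval_a: q = 2; u = 6; (((u - x) * (2 % 2)) < (q * q)) -> true; q = 1; return 4
eval_b: q = 0; u = 6; ((q * q) > ((u - x) * (2 % 2))) -> false; s = -2; x = 1; return 0
verdict: not equivalent; witness: x=0, y=-2


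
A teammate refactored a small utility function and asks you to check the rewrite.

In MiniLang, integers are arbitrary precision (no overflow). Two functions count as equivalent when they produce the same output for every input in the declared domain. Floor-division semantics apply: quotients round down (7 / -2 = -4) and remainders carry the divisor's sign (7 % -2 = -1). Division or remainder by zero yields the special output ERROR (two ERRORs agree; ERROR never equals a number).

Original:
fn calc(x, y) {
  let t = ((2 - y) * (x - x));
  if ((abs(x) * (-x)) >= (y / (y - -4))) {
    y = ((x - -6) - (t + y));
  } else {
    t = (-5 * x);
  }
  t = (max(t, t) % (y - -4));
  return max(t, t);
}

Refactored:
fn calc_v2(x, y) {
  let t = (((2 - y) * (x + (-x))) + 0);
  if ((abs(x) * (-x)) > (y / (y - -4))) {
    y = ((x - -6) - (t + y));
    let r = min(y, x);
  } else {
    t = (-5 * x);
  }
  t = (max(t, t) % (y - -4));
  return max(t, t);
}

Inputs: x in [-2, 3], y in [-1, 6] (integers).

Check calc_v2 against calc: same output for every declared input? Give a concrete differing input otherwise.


There is a counterexample at x=1, y=-1: 0 on one side, 1 on the other.
calc: t = 0; ((abs(x) * (-x)) >= (y / (y - -4))) -> true; y = 8; t = 0; return 0
calc_v2: t = 0; ((abs(x) * (-x)) > (y / (y - -4))) -> false; t = -5; t = 1; return 1
verdict: not equivalent; witness: x=1, y=-1


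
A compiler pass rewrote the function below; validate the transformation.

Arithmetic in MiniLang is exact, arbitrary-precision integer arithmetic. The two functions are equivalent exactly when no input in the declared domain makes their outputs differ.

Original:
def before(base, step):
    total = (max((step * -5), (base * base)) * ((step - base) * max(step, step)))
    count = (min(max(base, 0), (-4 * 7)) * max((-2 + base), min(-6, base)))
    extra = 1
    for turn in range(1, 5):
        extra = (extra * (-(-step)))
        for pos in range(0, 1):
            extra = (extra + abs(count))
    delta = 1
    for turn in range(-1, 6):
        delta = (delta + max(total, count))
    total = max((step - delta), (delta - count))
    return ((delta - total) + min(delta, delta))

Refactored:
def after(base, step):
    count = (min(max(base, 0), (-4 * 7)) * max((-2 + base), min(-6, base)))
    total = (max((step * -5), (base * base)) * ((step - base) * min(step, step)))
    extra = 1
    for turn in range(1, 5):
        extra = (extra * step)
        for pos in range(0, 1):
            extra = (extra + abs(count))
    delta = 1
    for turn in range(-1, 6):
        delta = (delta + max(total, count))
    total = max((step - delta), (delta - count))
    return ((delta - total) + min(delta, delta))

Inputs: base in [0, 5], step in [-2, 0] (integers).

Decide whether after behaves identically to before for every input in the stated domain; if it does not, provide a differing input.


The edit looks behavioral (`max(step, step)` became `min(step, step)`), but over these ranges it never changes the outcome; all 18 inputs agree.
verdict: equivalent


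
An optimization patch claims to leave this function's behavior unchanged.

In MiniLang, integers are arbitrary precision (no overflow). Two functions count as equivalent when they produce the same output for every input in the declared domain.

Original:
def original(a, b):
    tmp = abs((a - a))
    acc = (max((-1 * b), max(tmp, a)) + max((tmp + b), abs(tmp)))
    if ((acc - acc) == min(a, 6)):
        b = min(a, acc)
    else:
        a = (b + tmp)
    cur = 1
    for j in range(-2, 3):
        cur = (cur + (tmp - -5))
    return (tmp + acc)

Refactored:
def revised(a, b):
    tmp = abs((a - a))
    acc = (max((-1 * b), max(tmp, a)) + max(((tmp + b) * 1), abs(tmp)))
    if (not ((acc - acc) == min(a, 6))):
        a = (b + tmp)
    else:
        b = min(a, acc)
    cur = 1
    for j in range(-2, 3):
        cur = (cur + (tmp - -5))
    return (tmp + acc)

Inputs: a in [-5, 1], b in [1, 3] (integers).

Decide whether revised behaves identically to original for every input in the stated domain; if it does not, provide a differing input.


Side by side, the visible changes include: constant usage differs; also boolean connective usage differs; also arithmetic usage differs.
As a probe, take a=0, b=2: original runs tmp := 0 | acc := 2 | ((acc - acc) == min(a, 6)): true | b := 0 | cur := 1 | iter j=-2: | cur := 6 | iter j=-1: | cur := 11 | iter j=0: | cur := 16 | iter j=1: | cur := 21 | iter j=2: | cur := 26 | result 2; revised runs tmp := 0 | acc := 2 | (not ((acc - acc) == min(a, 6))): false | b := 0 | cur := 1 | iter j=-2: | cur := 6 | iter j=-1: | cur := 11 | iter j=0: | cur := 16 | iter j=1: | cur := 21 | iter j=2: | cur := 26 | result 2; both end at 2.
Checked all 21 inputs in the declared domain: the outputs agree on every one.
verdict: equivalent


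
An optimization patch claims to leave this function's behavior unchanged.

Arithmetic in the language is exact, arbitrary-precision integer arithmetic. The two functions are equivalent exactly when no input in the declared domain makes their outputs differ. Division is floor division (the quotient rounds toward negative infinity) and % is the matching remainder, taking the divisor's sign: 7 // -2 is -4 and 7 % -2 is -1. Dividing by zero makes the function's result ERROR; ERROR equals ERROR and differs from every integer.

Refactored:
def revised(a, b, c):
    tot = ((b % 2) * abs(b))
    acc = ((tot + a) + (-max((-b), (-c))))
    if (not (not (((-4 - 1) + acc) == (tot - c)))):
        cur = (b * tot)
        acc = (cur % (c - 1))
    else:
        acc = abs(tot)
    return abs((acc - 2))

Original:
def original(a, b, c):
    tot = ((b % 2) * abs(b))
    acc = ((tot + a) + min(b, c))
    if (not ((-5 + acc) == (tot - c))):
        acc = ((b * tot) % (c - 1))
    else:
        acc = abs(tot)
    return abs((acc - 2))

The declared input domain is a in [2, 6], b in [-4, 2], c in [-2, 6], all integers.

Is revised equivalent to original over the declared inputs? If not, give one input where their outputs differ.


At a=2, b=-4, c=1: original gives ERROR, revised gives 2.
verdict: not equivalent; witness: a=2, b=-4, c=1


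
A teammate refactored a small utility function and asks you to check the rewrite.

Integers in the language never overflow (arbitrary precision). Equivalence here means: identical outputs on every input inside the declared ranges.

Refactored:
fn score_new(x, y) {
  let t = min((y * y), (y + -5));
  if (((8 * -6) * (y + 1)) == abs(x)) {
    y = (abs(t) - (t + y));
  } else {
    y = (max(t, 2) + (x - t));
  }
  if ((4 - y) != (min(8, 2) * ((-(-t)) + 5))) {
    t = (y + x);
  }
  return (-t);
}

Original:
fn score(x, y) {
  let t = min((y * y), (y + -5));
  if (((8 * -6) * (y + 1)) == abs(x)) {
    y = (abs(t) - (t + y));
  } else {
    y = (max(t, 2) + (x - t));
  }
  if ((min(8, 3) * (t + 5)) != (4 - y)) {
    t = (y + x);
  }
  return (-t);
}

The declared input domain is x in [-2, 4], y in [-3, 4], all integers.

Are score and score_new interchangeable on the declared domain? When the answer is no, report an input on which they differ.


Consider the input x=-2, y=-1.
score: t becomes -6; next (((8 * -6) * (y + 1)) == abs(x)) evaluates to false; next y becomes 6; next ((min(8, 3) * (t + 5)) != (4 - y)) evaluates to true; next t becomes 4; next final value -4
score_new: t becomes -6; next (((8 * -6) * (y + 1)) == abs(x)) evaluates to false; next y becomes 6; next ((4 - y) != (min(8, 2) * ((-(-t)) + 5))) evaluates to false; next final value 6
-4 against 6: the behavior changed.
verdict: not equivalent; witness: x=-2, y=-1


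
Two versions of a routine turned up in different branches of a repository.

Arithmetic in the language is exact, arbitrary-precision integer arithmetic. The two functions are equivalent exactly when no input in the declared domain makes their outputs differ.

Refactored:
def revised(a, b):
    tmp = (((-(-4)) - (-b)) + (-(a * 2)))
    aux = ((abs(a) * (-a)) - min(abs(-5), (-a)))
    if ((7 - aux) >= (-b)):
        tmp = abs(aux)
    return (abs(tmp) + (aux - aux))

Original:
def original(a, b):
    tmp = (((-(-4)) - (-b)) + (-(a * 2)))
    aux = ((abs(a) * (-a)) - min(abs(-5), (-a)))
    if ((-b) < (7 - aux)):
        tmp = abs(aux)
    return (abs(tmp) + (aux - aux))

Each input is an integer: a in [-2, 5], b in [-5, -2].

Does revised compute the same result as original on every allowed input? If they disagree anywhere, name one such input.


The rewrite breaks on a=-2, b=-5, where the results are 3 and 2.
original: tmp=3, then aux=2, then ((-b) < (7 - aux)) is false, then returns 3
revised: tmp=3, then aux=2, then ((7 - aux) >= (-b)) is true, then tmp=2, then returns 2
verdict: not equivalent; witness: a=-2, b=-5


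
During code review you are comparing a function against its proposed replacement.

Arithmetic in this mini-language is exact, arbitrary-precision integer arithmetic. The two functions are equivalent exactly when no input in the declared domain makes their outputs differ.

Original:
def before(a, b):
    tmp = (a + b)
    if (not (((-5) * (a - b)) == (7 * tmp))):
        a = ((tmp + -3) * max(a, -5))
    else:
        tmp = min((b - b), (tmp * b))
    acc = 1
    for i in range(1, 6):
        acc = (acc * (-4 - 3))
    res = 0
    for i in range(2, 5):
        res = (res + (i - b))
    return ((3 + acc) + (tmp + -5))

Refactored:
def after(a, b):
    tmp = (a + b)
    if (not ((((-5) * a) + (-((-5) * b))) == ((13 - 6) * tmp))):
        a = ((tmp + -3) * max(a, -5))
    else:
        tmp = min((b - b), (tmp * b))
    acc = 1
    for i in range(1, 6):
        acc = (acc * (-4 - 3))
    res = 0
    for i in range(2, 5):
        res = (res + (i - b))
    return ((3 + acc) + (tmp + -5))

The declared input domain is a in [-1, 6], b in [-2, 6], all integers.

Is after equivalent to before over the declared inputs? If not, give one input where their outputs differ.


This is a faithful refactor — arithmetic usage differs; constant usage differs, but the computed results match everywhere.
One worked example (a=6, b=0) — before: tmp = 6; (not (((-5) * (a - b)) == (7 * tmp))) -> true; a = 18; acc = 1; [i=1]; acc = -7; [i=2]; acc = 49; [i=3]; acc = -343; [i=4]; acc = 2401; [i=5]; acc = -16807; res = 0; [i=2]; res = 2; [i=3]; res = 5; [i=4]; res = 9; return -16803; after: tmp = 6; (not ((((-5) * a) + (-((-5) * b))) == ((13 - 6) * tmp))) -> true; a = 18; acc = 1; [i=1]; acc = -7; [i=2]; acc = 49; [i=3]; acc = -343; [i=4]; acc = 2401; [i=5]; acc = -16807; res = 0; [i=2]; res = 2; [i=3]; res = 5; [i=4]; res = 9; return -16803; agreement on -16803.
Checked all 72 inputs in the declared domain: the outputs agree on every one.
verdict: equivalent


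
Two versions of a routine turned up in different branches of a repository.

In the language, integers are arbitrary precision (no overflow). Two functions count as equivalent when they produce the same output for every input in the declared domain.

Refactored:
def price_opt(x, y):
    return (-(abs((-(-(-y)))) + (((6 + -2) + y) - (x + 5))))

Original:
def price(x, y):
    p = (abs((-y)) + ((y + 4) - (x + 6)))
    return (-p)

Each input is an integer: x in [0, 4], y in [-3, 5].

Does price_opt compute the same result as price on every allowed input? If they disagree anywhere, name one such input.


There is a counterexample at x=0, y=-3: 2 on one side, 1 on the other.
price: p = -2; return 2
price_opt: return 1
verdict: not equivalent; witness: x=0, y=-3


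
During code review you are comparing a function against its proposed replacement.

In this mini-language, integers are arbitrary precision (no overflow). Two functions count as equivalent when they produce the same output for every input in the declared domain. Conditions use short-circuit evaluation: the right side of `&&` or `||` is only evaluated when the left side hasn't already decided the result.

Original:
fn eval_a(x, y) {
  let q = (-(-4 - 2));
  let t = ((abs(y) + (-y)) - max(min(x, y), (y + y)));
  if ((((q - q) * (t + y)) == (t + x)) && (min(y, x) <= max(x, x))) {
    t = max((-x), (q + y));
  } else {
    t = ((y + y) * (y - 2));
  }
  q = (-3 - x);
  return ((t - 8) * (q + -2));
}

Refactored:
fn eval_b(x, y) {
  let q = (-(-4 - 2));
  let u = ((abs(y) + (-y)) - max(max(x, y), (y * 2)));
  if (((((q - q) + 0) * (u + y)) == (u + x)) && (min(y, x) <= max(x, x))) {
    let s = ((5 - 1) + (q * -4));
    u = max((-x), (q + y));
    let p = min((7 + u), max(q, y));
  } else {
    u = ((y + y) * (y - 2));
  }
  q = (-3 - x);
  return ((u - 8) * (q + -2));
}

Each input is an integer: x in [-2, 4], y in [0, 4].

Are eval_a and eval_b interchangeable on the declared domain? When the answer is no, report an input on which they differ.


Consider the input x=1, y=0.
eval_a: q=6, then t=0, then ((((q - q) * (t + y)) == (t + x)) && (min(y, x) <= max(x, x))) is false, then t=0, then q=-4, then returns 48
eval_b: q=6, then u=-1, then (((((q - q) + 0) * (u + y)) == (u + x)) && (min(y, x) <= max(x, x))) is true, then s=-20, then u=6, then p=6, then q=-4, then returns 12
48 != 12, so the rewrite changes behavior.
verdict: not equivalent; witness: x=1, y=0


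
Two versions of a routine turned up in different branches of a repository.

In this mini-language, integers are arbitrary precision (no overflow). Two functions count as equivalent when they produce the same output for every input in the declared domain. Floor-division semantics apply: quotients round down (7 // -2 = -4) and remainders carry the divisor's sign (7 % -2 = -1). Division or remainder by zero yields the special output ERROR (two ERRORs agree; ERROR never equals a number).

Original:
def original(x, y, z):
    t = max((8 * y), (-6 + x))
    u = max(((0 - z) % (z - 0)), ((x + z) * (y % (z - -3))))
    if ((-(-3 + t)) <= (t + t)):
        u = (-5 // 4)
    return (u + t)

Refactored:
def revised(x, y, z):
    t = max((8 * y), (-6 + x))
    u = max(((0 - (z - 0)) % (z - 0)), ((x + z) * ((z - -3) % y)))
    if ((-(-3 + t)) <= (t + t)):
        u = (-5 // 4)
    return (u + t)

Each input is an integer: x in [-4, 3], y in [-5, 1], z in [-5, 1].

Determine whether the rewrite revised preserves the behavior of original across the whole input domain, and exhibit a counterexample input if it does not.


Consider the input x=-4, y=-5, z=-5.
original: t becomes -10; next u becomes 9; next ((-(-3 + t)) <= (t + t)) evaluates to false; next final value -1
revised: t becomes -10; next u becomes 18; next ((-(-3 + t)) <= (t + t)) evaluates to false; next final value 8
-1 != 8, so the rewrite changes behavior.
verdict: not equivalent; witness: x=-4, y=-5, z=-5


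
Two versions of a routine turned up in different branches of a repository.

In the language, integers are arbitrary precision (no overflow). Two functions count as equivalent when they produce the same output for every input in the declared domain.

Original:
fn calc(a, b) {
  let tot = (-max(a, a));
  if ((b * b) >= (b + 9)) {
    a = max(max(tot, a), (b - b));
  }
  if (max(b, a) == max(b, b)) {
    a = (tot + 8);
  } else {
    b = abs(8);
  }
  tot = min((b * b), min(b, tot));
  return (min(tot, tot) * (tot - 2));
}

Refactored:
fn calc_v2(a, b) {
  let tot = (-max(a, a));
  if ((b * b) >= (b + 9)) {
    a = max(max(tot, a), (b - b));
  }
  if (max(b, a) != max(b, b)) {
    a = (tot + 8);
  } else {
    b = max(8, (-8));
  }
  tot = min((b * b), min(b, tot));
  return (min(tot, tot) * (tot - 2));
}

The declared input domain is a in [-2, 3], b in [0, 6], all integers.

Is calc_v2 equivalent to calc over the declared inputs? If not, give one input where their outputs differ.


On input a=-2, b=1, calc returns -1 while calc_v2 returns 0.
verdict: not equivalent; witness: a=-2, b=1


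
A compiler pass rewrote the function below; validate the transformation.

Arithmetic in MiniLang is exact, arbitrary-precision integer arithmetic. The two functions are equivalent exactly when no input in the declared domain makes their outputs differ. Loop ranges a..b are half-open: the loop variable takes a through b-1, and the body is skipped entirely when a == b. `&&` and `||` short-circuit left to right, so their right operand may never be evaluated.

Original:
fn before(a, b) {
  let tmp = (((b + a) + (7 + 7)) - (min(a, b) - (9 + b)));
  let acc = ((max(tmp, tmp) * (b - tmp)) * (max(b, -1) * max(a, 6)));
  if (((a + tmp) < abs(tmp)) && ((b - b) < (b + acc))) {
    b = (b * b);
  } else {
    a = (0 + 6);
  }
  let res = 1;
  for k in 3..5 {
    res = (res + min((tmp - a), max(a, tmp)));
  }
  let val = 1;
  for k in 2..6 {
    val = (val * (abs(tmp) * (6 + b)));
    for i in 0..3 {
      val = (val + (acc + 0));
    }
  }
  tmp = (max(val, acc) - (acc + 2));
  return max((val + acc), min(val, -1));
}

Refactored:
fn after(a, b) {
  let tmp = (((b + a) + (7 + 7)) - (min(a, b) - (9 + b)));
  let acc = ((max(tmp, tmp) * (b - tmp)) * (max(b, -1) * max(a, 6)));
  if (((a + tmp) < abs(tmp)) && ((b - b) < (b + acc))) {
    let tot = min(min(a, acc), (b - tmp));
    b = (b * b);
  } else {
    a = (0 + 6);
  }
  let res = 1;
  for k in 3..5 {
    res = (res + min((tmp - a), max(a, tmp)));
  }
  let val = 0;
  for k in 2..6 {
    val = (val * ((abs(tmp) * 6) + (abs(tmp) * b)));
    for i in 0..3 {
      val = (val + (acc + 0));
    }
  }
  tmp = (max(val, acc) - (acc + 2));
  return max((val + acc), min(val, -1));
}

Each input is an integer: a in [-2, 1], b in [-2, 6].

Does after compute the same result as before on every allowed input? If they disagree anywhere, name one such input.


The rewrite breaks on a=-2, b=-2, where the results are 50825192356 and 49521982356.
before: tmp := 19 | acc := 2394 | (((a + tmp) < abs(tmp)) && ((b - b) < (b + acc))): true | b := 4 | res := 1 | iter k=3: | res := 20 | iter k=4: | res := 39 | val := 1 | iter k=2: | val := 190 | iter i=0: | val := 2584 | iter i=1: | val := 4978 | iter i=2: | val := 7372 | iter k=3: | val := 1400680 | iter i=0: | val := 1403074 | iter i=1: | val := 1405468 | iter i=2: | val := 1407862 | iter k=4: | val := 267493780 | iter i=0: | val := 267496174 | iter i=1: | val := 267498568 | iter i=2: | val := 267500962 | iter k=5: | val := 50825182780 | iter i=0: | val := 50825185174 | iter i=1: | val := 50825187568 | iter i=2: | val := 50825189962 | tmp := 50825187566 | result 50825192356
after: tmp := 19 | acc := 2394 | (((a + tmp) < abs(tmp)) && ((b - b) < (b + acc))): true | tot := -21 | b := 4 | res := 1 | iter k=3: | res := 20 | iter k=4: | res := 39 | val := 0 | iter k=2: | val := 0 | iter i=0: | val := 2394 | iter i=1: | val := 4788 | iter i=2: | val := 7182 | iter k=3: | val := 1364580 | iter i=0: | val := 1366974 | iter i=1: | val := 1369368 | iter i=2: | val := 1371762 | iter k=4: | val := 260634780 | iter i=0: | val := 260637174 | iter i=1: | val := 260639568 | iter i=2: | val := 260641962 | iter k=5: | val := 49521972780 | iter i=0: | val := 49521975174 | iter i=1: | val := 49521977568 | iter i=2: | val := 49521979962 | tmp := 49521977566 | result 49521982356
verdict: not equivalent; witness: a=-2, b=-2


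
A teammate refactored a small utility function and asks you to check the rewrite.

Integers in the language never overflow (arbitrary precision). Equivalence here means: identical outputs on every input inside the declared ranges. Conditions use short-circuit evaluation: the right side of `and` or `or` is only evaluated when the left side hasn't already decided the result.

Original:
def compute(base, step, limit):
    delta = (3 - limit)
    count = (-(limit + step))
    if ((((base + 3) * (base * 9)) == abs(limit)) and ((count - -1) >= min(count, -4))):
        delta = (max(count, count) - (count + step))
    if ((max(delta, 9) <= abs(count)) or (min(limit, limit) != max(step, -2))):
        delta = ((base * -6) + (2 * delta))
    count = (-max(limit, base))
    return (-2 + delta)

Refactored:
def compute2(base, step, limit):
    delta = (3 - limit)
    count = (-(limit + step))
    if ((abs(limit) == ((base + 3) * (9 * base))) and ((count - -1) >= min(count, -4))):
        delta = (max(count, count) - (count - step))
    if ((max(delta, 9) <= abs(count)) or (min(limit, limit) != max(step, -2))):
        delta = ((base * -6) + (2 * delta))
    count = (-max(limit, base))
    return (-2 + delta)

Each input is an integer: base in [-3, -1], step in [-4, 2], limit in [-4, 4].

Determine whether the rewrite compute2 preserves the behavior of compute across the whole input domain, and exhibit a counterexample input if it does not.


Evaluate both at base=-3, step=-4, limit=0.
compute: delta becomes 3; next count becomes 4; next ((((base + 3) * (base * 9)) == abs(limit)) and ((count - -1) >= min(count, -4))) evaluates to true; next delta becomes 4; next ((max(delta, 9) <= abs(count)) or (min(limit, limit) != max(step, -2))) evaluates to true; next delta becomes 26; next count becomes 0; next final value 24
compute2: delta becomes 3; next count becomes 4; next ((abs(limit) == ((base + 3) * (9 * base))) and ((count - -1) >= min(count, -4))) evaluates to true; next delta becomes -4; next ((max(delta, 9) <= abs(count)) or (min(limit, limit) != max(step, -2))) evaluates to true; next delta becomes 10; next count becomes 0; next final value 8
24 and 8 differ, so these are not the same function on this domain.
verdict: not equivalent; witness: base=-3, step=-4, limit=0


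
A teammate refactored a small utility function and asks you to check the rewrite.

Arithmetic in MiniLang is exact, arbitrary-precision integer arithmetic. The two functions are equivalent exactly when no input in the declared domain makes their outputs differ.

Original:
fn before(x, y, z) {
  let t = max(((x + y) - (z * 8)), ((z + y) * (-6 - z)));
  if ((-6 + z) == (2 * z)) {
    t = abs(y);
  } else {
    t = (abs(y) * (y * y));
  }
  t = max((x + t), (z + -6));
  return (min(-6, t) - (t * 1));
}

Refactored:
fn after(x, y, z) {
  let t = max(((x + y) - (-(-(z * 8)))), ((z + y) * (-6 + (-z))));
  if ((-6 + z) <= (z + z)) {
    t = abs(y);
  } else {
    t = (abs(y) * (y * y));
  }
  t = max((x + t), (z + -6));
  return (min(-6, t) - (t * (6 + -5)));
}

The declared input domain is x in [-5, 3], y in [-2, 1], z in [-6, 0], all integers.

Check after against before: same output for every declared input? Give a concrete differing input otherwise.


There is a counterexample at x=-5, y=-2, z=-5: -9 on one side, -3 on the other.
before: t=33, then ((-6 + z) == (2 * z)) is false, then t=8, then t=3, then returns -9
after: t=33, then ((-6 + z) <= (z + z)) is true, then t=2, then t=-3, then returns -3
verdict: not equivalent; witness: x=-5, y=-2, z=-5


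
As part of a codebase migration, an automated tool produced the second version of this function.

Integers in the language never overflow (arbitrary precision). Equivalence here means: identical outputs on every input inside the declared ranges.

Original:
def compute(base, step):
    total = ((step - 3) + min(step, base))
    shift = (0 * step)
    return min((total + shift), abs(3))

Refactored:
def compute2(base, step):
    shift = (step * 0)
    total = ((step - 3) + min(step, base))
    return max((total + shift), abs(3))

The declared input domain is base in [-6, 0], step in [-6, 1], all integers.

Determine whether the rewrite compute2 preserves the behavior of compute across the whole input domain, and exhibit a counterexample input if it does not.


On input base=-6, step=-6, compute returns -15 while compute2 returns 3.
verdict: not equivalent; witness: base=-6, step=-6


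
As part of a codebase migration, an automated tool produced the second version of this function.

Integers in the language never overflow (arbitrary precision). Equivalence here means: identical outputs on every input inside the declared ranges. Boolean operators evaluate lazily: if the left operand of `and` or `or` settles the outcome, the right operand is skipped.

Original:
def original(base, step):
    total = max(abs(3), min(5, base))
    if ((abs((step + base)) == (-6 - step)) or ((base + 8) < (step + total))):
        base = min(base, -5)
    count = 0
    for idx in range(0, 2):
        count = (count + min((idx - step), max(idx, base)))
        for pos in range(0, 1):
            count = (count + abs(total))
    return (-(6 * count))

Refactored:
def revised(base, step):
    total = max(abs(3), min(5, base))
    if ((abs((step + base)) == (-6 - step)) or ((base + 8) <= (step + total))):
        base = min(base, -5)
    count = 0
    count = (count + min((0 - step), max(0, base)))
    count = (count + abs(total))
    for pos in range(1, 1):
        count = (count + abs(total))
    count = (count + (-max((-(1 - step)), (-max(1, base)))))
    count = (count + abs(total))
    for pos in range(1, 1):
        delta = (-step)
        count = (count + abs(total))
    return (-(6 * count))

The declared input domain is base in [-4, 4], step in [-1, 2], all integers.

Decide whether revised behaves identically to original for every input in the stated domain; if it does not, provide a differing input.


The edit looks behavioral (`((base + 8) < (step + total))` became `((base + 8) <= (step + total))`), but over these ranges it never changes the outcome.
As a probe, take base=-2, step=2: original runs total becomes 3; next ((abs((step + base)) == (-6 - step)) or ((base + 8) < (step + total))) evaluates to false; next count becomes 0; next at idx=0:; next count becomes -2; next at pos=0:; next count becomes 1; next at idx=1:; next count becomes 0; next at pos=0:; next count becomes 3; next final value -18; revised runs total becomes 3; next ((abs((step + base)) == (-6 - step)) or ((base + 8) <= (step + total))) evaluates to false; next count becomes 0; next count becomes -2; next count becomes 1; next pos never enters its loop body; next count becomes 0; next count becomes 3; next pos never enters its loop body; next final value -18; both end at -18.
Every one of the 36 inputs gives matching results.
verdict: equivalent


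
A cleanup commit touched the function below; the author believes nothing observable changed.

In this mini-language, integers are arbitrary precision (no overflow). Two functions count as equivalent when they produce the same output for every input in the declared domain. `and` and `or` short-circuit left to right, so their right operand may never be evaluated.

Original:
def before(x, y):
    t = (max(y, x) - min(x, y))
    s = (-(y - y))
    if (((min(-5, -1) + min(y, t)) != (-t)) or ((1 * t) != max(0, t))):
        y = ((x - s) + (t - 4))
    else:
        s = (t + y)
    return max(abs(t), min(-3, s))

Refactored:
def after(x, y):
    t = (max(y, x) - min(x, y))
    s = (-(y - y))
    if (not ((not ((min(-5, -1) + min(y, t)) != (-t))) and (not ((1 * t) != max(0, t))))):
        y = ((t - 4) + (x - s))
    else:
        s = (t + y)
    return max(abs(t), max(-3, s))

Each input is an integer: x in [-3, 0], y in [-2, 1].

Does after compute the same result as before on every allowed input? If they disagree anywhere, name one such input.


Evaluate both at x=-3, y=1.
before: t becomes 4; next s becomes 0; next (((min(-5, -1) + min(y, t)) != (-t)) or ((1 * t) != max(0, t))) evaluates to false; next s becomes 5; next final value 4
after: t becomes 4; next s becomes 0; next (not ((not ((min(-5, -1) + min(y, t)) != (-t))) and (not ((1 * t) != max(0, t))))) evaluates to false; next s becomes 5; next final value 5
4 vs 5 — the two versions disagree here.
verdict: not equivalent; witness: x=-3, y=1


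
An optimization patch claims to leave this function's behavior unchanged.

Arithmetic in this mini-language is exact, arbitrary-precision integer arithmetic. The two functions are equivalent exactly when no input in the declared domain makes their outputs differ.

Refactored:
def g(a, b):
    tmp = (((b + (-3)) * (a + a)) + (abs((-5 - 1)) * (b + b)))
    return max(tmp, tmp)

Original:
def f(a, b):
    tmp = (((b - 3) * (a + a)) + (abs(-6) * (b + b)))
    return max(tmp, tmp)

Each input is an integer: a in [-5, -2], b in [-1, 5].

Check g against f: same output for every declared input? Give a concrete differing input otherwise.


This is a faithful refactor — constant usage differs; also arithmetic usage differs, but the computed results match everywhere.
One worked example (a=-5, b=4) — f: tmp = 38; return 38; g: tmp = 38; return 38; agreement on 38.
Sweeping the whole domain (28 inputs) finds no disagreement.
verdict: equivalent


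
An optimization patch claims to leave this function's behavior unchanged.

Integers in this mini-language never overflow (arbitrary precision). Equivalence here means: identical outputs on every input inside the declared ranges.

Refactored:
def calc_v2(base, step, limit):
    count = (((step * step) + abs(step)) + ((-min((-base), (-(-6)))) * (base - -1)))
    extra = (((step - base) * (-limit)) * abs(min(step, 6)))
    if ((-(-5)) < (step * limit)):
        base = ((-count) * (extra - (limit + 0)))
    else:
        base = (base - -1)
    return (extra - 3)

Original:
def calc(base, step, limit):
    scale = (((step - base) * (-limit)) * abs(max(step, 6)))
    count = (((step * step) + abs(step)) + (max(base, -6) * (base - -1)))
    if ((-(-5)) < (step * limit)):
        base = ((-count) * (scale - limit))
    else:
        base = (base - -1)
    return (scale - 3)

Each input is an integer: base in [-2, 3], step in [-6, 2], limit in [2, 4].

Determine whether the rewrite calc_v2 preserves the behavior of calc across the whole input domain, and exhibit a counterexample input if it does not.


The rewrite breaks on base=-2, step=-5, limit=2, where the results are 33 and 27.
calc: scale=36, then count=32, then ((-(-5)) < (step * limit)) is false, then base=-1, then returns 33
calc_v2: count=32, then extra=30, then ((-(-5)) < (step * limit)) is false, then base=-1, then returns 27
verdict: not equivalent; witness: base=-2, step=-5, limit=2


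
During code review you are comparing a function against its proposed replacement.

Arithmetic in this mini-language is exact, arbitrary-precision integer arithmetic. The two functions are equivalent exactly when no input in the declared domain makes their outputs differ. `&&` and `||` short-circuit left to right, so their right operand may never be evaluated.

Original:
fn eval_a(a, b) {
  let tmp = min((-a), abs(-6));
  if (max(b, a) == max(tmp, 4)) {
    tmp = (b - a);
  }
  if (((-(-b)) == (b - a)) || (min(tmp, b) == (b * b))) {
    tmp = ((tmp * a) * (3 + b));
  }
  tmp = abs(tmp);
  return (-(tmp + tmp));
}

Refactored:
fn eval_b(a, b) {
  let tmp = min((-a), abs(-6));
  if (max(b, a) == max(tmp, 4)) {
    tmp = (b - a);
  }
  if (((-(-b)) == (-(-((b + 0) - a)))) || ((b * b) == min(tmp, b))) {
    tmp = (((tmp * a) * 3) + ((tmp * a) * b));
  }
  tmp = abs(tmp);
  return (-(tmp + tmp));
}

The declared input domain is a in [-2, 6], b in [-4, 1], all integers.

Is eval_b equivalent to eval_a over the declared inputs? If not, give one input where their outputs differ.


Although arithmetic usage differs, and constant usage differs, 54/54 inputs agree.
verdict: equivalent


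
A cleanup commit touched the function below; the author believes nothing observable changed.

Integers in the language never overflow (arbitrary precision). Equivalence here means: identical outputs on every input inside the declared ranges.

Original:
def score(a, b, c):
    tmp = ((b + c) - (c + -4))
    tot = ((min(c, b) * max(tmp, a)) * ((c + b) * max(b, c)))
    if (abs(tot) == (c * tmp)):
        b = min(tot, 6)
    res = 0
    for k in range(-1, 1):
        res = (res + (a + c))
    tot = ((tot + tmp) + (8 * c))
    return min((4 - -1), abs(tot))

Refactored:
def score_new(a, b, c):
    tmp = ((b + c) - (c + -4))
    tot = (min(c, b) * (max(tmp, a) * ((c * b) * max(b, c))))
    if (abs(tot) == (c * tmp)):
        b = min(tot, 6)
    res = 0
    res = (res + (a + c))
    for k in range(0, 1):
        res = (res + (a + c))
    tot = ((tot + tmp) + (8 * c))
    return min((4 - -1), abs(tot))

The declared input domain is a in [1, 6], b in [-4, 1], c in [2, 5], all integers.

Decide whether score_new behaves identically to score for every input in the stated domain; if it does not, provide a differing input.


On input a=1, b=-2, c=4, score returns 2 while score_new returns 5.
verdict: not equivalent; witness: a=1, b=-2, c=4


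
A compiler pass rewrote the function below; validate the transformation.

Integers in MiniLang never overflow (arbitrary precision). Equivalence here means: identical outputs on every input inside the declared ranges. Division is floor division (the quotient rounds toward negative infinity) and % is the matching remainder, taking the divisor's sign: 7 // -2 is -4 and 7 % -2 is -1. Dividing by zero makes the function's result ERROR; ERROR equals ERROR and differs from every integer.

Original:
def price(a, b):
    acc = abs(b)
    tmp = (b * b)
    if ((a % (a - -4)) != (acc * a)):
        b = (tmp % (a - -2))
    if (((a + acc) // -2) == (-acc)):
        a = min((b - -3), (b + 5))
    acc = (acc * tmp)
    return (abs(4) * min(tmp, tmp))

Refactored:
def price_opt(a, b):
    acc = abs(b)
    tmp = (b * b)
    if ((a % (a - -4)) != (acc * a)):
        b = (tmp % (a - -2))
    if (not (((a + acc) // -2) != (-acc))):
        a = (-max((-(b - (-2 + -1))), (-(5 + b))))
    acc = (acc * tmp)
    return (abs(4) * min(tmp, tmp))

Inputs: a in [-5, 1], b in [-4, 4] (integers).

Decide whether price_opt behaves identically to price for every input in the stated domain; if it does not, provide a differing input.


Comparing the listings, the differences include: comparison usage differs; and constant usage differs; and boolean connective usage differs; and arithmetic usage differs; and min/max/abs usage differs.
Spot check at a=0, b=-1 — price: acc=1, then tmp=1, then ((a % (a - -4)) != (acc * a)) is false, then (((a + acc) // -2) == (-acc)) is true, then a=2, then acc=1, then returns 4. price_opt: acc=1, then tmp=1, then ((a % (a - -4)) != (acc * a)) is false, then (not (((a + acc) // -2) != (-acc))) is true, then a=2, then acc=1, then returns 4. Both give 4.
Checked all 63 inputs in the declared domain: the outputs agree on every one.
verdict: equivalent


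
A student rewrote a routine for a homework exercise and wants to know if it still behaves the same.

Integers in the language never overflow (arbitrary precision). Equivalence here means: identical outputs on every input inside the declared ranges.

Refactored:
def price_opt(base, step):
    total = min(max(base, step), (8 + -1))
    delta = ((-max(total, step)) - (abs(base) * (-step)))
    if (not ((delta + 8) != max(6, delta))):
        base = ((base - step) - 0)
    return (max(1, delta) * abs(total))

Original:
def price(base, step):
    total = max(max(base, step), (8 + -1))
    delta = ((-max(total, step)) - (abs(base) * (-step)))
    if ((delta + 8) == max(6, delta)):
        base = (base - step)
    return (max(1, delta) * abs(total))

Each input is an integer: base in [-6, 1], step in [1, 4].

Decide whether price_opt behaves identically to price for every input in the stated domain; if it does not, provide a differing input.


Not equivalent: base=-6, step=1 separates them (7 vs 5).
price: total becomes 7; next delta becomes -1; next ((delta + 8) == max(6, delta)) evaluates to false; next final value 7
price_opt: total becomes 1; next delta becomes 5; next (not ((delta + 8) != max(6, delta))) evaluates to false; next final value 5
verdict: not equivalent; witness: base=-6, step=1
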